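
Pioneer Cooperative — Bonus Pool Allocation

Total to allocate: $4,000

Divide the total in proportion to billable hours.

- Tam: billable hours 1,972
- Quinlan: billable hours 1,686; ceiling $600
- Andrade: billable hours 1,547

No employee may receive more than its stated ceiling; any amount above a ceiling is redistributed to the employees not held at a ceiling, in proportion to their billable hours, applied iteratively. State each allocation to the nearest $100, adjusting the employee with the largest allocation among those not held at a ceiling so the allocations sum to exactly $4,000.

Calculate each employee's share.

Tam: $1,900 | Quinlan: $600 | Andrade: $1,500

Billable hours total: 5,205.
Pro-rata shares before constraints: Tam 1,515.47; Quinlan 1,295.68; Andrade 1,188.86.
Held at cap: Quinlan ($600); residual $3,400 reallocated over remaining billable hours 3,519.
Remaining shares: Tam 1,905.31 → $1,900; Andrade 1,494.69 → $1,500.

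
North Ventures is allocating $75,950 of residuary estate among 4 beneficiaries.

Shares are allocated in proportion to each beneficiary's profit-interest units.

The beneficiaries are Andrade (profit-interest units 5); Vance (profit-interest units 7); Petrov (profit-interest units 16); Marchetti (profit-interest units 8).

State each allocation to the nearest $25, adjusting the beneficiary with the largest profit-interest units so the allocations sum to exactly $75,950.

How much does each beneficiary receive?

Andrade: $10,550 · Vance: $14,775 · Petrov: $33,750 · Marchetti: $16,875

Combined profit-interest units = 5 + 7 + 16 + 8 = 36.
Unrounded shares: Andrade 10,548.61; Vance 14,768.06; Petrov 33,755.56; Marchetti 16,877.78.
Rounded to nearest $25: Andrade $10,550; Vance $14,775; Petrov $33,750; Marchetti $16,875. Sum = $75,950.
Sum already equals the total — no adjustment.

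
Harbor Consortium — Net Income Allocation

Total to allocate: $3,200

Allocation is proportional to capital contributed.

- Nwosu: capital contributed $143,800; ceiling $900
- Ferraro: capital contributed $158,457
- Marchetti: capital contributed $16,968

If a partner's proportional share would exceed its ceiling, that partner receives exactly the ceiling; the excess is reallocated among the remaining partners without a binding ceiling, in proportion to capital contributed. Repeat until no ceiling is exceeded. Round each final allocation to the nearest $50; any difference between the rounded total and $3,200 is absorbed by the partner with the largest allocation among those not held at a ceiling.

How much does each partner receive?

Nwosu: $900; Ferraro: $2,100; Marchetti: $200

Total capital contributed = 319,225.
Unconstrained shares: Nwosu 1,441.49; Ferraro 1,588.42; Marchetti 170.09.
Cap binds for Nwosu ($900); remaining pool $2,300 reallocated over remaining capital contributed 175,425.
Remaining shares: Ferraro 2,077.53 → $2,100; Marchetti 222.47 → $200.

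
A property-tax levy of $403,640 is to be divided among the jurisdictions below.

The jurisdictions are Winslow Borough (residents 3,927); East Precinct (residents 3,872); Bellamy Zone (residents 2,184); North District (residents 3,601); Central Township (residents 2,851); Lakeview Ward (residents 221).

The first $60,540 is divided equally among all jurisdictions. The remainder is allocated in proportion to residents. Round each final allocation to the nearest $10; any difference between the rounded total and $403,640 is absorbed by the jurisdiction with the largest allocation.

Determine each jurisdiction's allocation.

Winslow Borough: $90,980 · East Precinct: $89,850 · Bellamy Zone: $55,080 · North District: $84,270 · Central Township: $68,820 · Lakeview Ward: $14,640

$60,540 shared equally gives $10,090 per jurisdiction.
Remainder $343,100 by residents (total 16,656): Winslow Borough 80,892.99 → $80,890; East Precinct 79,760.04 → $79,760; Bellamy Zone 44,988.62 → $44,990; North District 74,177.66 → $74,180; Central Township 58,728.27 → $58,730; Lakeview Ward 4,552.42 → $4,550.
Totals: Winslow Borough $10,090 + $80,890 = $90,980; East Precinct $10,090 + $79,760 = $89,850; Bellamy Zone $10,090 + $44,990 = $55,080; North District $10,090 + $74,180 = $84,270; Central Township $10,090 + $58,730 = $68,820; Lakeview Ward $10,090 + $4,550 = $14,640.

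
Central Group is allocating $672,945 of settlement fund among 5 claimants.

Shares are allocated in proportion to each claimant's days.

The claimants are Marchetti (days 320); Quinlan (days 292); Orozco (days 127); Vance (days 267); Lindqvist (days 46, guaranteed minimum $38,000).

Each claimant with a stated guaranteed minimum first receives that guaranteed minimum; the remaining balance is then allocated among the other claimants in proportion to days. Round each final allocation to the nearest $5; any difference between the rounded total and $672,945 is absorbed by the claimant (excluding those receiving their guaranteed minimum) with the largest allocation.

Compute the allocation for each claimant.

Marchetti: $201,970 | Quinlan: $184,300 | Orozco: $80,155 | Vance: $168,520 | Lindqvist: $38,000

Guaranteed amounts: Lindqvist $38,000. Balance $634,945.
Balance split over remaining days 1,006: Marchetti 201,970.58 → $201,970; Quinlan 184,298.15 → $184,300; Orozco 80,157.07 → $80,155; Vance 168,519.20 → $168,520.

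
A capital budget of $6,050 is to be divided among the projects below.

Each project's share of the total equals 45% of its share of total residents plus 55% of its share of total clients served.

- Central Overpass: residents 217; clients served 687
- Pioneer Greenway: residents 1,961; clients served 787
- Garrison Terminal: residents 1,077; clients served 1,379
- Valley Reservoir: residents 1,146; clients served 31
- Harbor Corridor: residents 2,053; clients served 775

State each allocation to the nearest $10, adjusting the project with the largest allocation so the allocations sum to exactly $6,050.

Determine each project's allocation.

Totals — residents 6,454, clients served 3,659.
Combined weights (45% residents + 55% clients served): Central Overpass 0.1184; Pioneer Greenway 0.2550; Garrison Terminal 0.2824; Valley Reservoir 0.0846; Harbor Corridor 0.2596.
Raw shares: Central Overpass 716.30; Pioneer Greenway 1,542.91; Garrison Terminal 1,708.38; Valley Reservoir 511.61; Harbor Corridor 1,570.81.
After rounding ($10): Central Overpass $720; Pioneer Greenway $1,540; Garrison Terminal $1,710; Valley Reservoir $510; Harbor Corridor $1,570. Sum = $6,050.
Rounded total matches; no reconciliation needed.

Central Overpass: $720 · Pioneer Greenway: $1,540 · Garrison Terminal: $1,710 · Valley Reservoir: $510 · Harbor Corridor: $1,570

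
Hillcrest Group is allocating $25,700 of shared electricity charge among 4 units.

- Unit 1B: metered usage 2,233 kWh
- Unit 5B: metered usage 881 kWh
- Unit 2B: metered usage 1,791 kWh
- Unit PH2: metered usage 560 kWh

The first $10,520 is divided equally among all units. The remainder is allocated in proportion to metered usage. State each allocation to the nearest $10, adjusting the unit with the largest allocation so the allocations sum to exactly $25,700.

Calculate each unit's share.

Unit 1B: $8,830 | Unit 5B: $5,080 | Unit 2B: $7,600 | Unit PH2: $4,190

$10,520 shared equally gives $2,630 per unit.
Remainder $15,180 by metered usage (total 5,465): Unit 1B 6,202.55 → $6,200; Unit 5B 2,447.13 → $2,450; Unit 2B 4,974.82 → $4,970; Unit PH2 1,555.50 → $1,560.
Totals: Unit 1B $2,630 + $6,200 = $8,830; Unit 5B $2,630 + $2,450 = $5,080; Unit 2B $2,630 + $4,970 = $7,600; Unit PH2 $2,630 + $1,560 = $4,190.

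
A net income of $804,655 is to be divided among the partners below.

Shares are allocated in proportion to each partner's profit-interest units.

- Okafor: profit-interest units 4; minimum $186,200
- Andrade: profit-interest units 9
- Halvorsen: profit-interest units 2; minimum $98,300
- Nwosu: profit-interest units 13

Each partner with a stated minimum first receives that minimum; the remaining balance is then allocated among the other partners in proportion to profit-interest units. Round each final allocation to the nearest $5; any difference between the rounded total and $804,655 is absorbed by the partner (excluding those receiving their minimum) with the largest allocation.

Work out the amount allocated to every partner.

Okafor: $186,200 · Andrade: $212,790 · Halvorsen: $98,300 · Nwosu: $307,365

Fund the minimums — Okafor $186,200; Halvorsen $98,300. Residual $520,155.
Residual split over remaining profit-interest units 22: Andrade 212,790.68 → $212,790; Nwosu 307,364.32 → $307,365.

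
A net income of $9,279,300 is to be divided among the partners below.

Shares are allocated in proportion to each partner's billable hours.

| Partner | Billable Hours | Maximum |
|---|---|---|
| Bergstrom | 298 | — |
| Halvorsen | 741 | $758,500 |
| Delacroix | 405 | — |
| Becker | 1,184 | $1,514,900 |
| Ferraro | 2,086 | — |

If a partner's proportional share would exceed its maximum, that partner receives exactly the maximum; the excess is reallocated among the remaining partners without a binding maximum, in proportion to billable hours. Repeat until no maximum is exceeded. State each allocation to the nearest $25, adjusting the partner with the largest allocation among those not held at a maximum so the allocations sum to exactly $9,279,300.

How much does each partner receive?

Bergstrom: $748,575 | Halvorsen: $758,500 | Delacroix: $1,017,350 | Becker: $1,514,900 | Ferraro: $5,239,975

Total billable hours = 4,714.
Unconstrained shares: Bergstrom 586,599.79; Halvorsen 1,458,625.65; Delacroix 797,224.54; Becker 2,330,651.51; Ferraro 4,106,198.52.
Held at cap: Halvorsen ($758,500), Becker ($1,514,900); balance $7,005,900 reallocated over remaining billable hours 2,789.
Shares after redistribution: Bergstrom 748,568.73 → $748,575; Delacroix 1,017,350.13 → $1,017,350; Ferraro 5,239,981.14 → $5,239,975.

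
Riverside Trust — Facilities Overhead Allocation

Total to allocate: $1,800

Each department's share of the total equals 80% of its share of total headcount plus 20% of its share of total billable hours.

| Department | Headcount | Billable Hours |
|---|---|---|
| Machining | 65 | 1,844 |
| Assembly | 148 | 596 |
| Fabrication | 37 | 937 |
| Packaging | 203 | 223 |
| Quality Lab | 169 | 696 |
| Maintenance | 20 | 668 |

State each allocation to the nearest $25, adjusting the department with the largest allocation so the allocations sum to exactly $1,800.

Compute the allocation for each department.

Machining: $275; Assembly: $375; Fabrication: $150; Packaging: $475; Quality Lab: $425; Maintenance: $100

Headcount total 642; billable hours total 4,964.
Blended shares (80% headcount + 20% billable hours): Machining 0.1553; Assembly 0.2084; Fabrication 0.0839; Packaging 0.2619; Quality Lab 0.2386; Maintenance 0.0518.
Unrounded shares: Machining 279.53; Assembly 375.19; Fabrication 150.94; Packaging 471.50; Quality Lab 429.54; Maintenance 93.30.
Rounded to nearest $25: Machining $275; Assembly $375; Fabrication $150; Packaging $475; Quality Lab $425; Maintenance $100. Sum = $1,800.
No rounding difference to absorb.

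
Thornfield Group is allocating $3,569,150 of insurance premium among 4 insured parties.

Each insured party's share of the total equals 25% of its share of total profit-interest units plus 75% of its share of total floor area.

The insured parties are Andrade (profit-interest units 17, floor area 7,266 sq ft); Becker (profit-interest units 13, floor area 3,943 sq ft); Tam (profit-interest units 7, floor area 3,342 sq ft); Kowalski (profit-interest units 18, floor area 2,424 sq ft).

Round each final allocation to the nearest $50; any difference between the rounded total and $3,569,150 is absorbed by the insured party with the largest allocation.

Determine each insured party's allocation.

Profit-interest units total 55; floor area total 16,975.
Blended shares (25% profit-interest units + 75% floor area): Andrade 0.3983; Becker 0.2333; Tam 0.1795; Kowalski 0.1889.
Proportional shares: Andrade 1,421,605.49; Becker 832,693.35; Tam 640,578.56; Kowalski 674,272.60.
Rounded to nearest $50: Andrade $1,421,600; Becker $832,700; Tam $640,600; Kowalski $674,250. Sum = $3,569,150.
Rounded total matches; no reconciliation needed.

Andrade: $1,421,600; Becker: $832,700; Tam: $640,600; Kowalski: $674,250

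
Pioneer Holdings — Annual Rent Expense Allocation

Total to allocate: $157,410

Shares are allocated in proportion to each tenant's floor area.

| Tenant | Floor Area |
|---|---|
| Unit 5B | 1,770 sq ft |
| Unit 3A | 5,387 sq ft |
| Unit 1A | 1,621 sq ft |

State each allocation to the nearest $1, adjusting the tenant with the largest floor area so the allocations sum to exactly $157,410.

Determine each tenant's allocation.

Unit 5B: $31,740 | Unit 3A: $96,602 | Unit 1A: $29,068

Floor area total: 1,770 + 5,387 + 1,621 = 8,778.
Pro-rata amounts: Unit 5B 31,740.23; Unit 3A 96,601.47; Unit 1A 29,068.31.
Rounded to nearest $1: Unit 5B $31,740; Unit 3A $96,601; Unit 1A $29,068. Sum = $157,409.
Difference $157,410 − $157,409 = +$1 applied to largest floor area (Unit 3A): Unit 3A becomes $96,602.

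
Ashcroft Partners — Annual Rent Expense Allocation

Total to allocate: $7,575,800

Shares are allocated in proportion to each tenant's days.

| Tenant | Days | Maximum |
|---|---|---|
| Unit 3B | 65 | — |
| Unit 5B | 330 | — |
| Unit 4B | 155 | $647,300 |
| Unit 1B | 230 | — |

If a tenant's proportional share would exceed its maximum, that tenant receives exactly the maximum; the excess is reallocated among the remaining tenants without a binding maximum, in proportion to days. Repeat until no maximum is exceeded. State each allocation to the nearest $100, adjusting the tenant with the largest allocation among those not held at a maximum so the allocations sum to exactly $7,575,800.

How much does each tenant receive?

Unit 3B: $720,600; Unit 5B: $3,658,200; Unit 4B: $647,300; Unit 1B: $2,549,700

Days total: 780.
Unconstrained shares: Unit 3B 631,316.67; Unit 5B 3,205,146.15; Unit 4B 1,505,447.44; Unit 1B 2,233,889.74.
Capped: Unit 4B ($647,300); balance $6,928,500 reallocated over remaining days 625.
Redistributed shares: Unit 3B 720,564.00 → $720,600; Unit 5B 3,658,248.00 → $3,658,200; Unit 1B 2,549,688.00 → $2,549,700.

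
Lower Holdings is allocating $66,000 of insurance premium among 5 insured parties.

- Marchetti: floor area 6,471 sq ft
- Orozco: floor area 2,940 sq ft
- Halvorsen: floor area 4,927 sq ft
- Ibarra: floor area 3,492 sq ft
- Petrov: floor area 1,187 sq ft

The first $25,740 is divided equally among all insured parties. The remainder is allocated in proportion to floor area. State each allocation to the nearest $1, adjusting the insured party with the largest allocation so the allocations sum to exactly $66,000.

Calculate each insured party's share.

Marchetti: $18,847; Orozco: $11,372; Halvorsen: $15,579; Ibarra: $12,541; Petrov: $7,661

First tranche $25,740 split equally: $5,148 each.
Remainder $40,260 by floor area (total 19,017): Marchetti 13,699.45 → $13,699; Orozco 6,224.14 → $6,224; Halvorsen 10,430.72 → $10,431; Ibarra 7,392.75 → $7,393; Petrov 2,512.94 → $2,513.
Totals: Marchetti $5,148 + $13,699 = $18,847; Orozco $5,148 + $6,224 = $11,372; Halvorsen $5,148 + $10,431 = $15,579; Ibarra $5,148 + $7,393 = $12,541; Petrov $5,148 + $2,513 = $7,661.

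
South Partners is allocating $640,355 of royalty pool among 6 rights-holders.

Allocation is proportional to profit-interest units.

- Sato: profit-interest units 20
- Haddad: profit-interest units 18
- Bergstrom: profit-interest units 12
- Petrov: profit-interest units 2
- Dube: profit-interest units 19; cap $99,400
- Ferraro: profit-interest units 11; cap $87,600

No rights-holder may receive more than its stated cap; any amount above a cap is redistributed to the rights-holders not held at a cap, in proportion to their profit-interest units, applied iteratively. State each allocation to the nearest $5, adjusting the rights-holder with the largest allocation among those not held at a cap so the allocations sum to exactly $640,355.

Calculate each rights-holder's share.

Sato: $174,370 · Haddad: $156,930 · Bergstrom: $104,620 · Petrov: $17,435 · Dube: $99,400 · Ferraro: $87,600

Total profit-interest units = 82.
Pro-rata shares before constraints: Sato 156,184.15; Haddad 140,565.73; Bergstrom 93,710.49; Petrov 15,618.41; Dube 148,374.94; Ferraro 85,901.28.
Cap binds for Dube ($99,400); balance $540,955 reallocated over remaining profit-interest units 63.
Cap binds for Ferraro ($87,600); balance $453,355 reallocated over remaining profit-interest units 52.
Redistributed shares: Sato 174,367.31 → $174,365; Haddad 156,930.58 → $156,930; Bergstrom 104,620.38 → $104,620; Petrov 17,436.73 → $17,435.
Rounding difference +$5 applied to Sato → $174,370.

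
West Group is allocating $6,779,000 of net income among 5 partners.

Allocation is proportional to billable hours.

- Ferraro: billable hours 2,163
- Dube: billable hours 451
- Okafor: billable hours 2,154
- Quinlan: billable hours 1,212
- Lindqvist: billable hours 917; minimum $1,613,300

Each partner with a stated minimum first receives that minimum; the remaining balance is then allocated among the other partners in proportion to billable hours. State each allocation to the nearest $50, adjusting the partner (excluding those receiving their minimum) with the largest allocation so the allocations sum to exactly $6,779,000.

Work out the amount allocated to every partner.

Guaranteed amounts: Lindqvist $1,613,300. Remaining pool $5,165,700.
Remaining pool split over remaining billable hours 5,980: Ferraro 1,868,463.06 → $1,868,450; Dube 389,587.07 → $389,600; Okafor 1,860,688.60 → $1,860,700; Quinlan 1,046,961.27 → $1,046,950.

Ferraro: $1,868,450 · Dube: $389,600 · Okafor: $1,860,700 · Quinlan: $1,046,950 · Lindqvist: $1,613,300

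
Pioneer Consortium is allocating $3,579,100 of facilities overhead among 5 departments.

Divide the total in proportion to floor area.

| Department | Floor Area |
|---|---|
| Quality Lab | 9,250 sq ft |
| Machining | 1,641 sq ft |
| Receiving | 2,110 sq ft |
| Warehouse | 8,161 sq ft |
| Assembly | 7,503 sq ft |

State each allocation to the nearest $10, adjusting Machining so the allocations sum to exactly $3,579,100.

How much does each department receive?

Floor area total: 28,665.
Pro-rata amounts: Quality Lab 9,250/28,665 × $3,579,100 = 1,154,951.16; Machining 1,641/28,665 × $3,579,100 = 204,894.58; Receiving 2,110/28,665 × $3,579,100 = 263,453.72; Warehouse 8,161/28,665 × $3,579,100 = 1,018,979.07; Assembly 7,503/28,665 × $3,579,100 = 936,821.47.
Rounded to nearest $10: Quality Lab $1,154,950; Machining $204,890; Receiving $263,450; Warehouse $1,018,980; Assembly $936,820. Sum = $3,579,090.
Difference $3,579,100 − $3,579,090 = +$10 applied to Machining: Machining becomes $204,900.

Quality Lab: $1,154,950; Machining: $204,900; Receiving: $263,450; Warehouse: $1,018,980; Assembly: $936,820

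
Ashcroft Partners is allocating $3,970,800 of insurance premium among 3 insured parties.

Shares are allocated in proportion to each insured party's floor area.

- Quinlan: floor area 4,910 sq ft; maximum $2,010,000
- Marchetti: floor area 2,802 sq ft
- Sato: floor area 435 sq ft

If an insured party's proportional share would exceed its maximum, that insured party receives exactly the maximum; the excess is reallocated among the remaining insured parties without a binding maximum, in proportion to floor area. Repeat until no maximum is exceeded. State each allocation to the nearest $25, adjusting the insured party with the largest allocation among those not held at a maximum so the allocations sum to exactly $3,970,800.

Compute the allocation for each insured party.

Quinlan: $2,010,000; Marchetti: $1,697,300; Sato: $263,500

Floor area total: 8,147.
Proportional shares (ignoring caps): Quinlan 2,393,105.19; Marchetti 1,365,678.36; Sato 212,016.45.
Capped: Quinlan ($2,010,000); balance $1,960,800 reallocated over remaining floor area 3,237.
Shares after redistribution: Marchetti 1,697,300.46 → $1,697,300; Sato 263,499.54 → $263,500.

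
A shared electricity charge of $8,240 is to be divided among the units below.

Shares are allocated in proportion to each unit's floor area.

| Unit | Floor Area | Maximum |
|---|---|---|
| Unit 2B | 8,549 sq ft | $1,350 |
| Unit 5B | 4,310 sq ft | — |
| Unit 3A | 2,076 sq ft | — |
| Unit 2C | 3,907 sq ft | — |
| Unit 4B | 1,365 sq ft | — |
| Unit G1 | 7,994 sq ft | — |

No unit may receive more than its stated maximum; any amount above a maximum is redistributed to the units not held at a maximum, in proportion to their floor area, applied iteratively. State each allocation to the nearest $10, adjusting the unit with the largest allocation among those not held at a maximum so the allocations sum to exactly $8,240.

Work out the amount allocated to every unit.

Unit 2B: $1,350 | Unit 5B: $1,510 | Unit 3A: $730 | Unit 2C: $1,370 | Unit 4B: $480 | Unit G1: $2,800

Floor area total: 28,201.
Proportional shares (ignoring caps): Unit 2B 2,497.92; Unit 5B 1,259.33; Unit 3A 606.58; Unit 2C 1,141.58; Unit 4B 398.84; Unit G1 2,335.75.
Cap binds for Unit 2B ($1,350); balance $6,890 reallocated over remaining floor area 19,652.
Shares after redistribution: Unit 5B 1,511.09 → $1,510; Unit 3A 727.85 → $730; Unit 2C 1,369.80 → $1,370; Unit 4B 478.57 → $480; Unit G1 2,802.70 → $2,800.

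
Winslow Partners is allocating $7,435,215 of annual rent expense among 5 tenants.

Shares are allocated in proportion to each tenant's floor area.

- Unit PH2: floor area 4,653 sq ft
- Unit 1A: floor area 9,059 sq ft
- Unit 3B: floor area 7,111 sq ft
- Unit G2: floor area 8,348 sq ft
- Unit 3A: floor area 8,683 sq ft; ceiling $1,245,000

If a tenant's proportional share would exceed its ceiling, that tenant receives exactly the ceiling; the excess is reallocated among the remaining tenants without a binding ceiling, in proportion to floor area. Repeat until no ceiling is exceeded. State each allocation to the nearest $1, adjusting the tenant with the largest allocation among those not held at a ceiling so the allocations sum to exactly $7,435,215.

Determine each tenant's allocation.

Unit PH2: $987,387; Unit 1A: $1,922,360; Unit 3B: $1,508,986; Unit G2: $1,771,482; Unit 3A: $1,245,000

Combined floor area = 37,854.
Proportional shares (ignoring caps): Unit PH2 913,933.94; Unit 1A 1,779,352.58; Unit 3B 1,396,729.91; Unit G2 1,639,699.23; Unit 3A 1,705,499.34.
Cap binds for Unit 3A ($1,245,000); balance $6,190,215 reallocated over remaining floor area 29,171.
Remaining shares: Unit PH2 987,387.14 → $987,387; Unit 1A 1,922,359.80 → $1,922,360; Unit 3B 1,508,985.60 → $1,508,986; Unit G2 1,771,482.46 → $1,771,482.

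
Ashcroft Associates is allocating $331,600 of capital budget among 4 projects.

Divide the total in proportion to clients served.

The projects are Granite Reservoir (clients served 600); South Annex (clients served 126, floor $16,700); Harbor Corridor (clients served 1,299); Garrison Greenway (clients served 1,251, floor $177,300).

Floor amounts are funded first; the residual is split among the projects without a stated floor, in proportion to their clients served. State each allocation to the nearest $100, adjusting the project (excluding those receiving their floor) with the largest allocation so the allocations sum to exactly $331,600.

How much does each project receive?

Minimums first: South Annex $16,700; Garrison Greenway $177,300. Remaining pool $137,600.
Remaining pool split over remaining clients served 1,899: Granite Reservoir 43,475.51 → $43,500; Harbor Corridor 94,124.49 → $94,100.

Granite Reservoir: $43,500 | South Annex: $16,700 | Harbor Corridor: $94,100 | Garrison Greenway: $177,300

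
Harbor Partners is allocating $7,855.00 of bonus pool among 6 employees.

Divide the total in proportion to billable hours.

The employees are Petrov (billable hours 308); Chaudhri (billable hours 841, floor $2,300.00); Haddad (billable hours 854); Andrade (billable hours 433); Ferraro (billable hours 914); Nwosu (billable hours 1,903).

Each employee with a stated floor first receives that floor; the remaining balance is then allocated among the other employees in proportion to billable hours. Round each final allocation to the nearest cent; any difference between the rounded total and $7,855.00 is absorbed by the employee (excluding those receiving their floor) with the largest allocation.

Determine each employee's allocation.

Petrov: $387.79 · Chaudhri: $2,300.00 · Haddad: $1,075.24 · Andrade: $545.18 · Ferraro: $1,150.79 · Nwosu: $2,396.00

Fund the minimums — Chaudhri $2,300.00. Remaining pool $5,555.00.
Remaining pool split over remaining billable hours 4,412: Petrov 387.7924 → $387.79; Haddad 1,075.2425 → $1,075.24; Andrade 545.1757 → $545.18; Ferraro 1,150.7865 → $1,150.79; Nwosu 2,396.0029 → $2,396.00.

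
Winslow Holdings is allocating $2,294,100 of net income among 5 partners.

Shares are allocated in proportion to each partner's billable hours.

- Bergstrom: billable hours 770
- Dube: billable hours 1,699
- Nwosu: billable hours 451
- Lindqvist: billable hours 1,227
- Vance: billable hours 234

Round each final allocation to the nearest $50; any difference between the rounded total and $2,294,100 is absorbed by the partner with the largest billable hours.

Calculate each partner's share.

Billable hours total: 770 + 1,699 + 451 + 1,227 + 234 = 4,381.
Raw shares: Bergstrom 403,208.63; Dube 889,677.22; Nwosu 236,165.05; Lindqvist 642,515.57; Vance 122,533.53.
At nearest $50: Bergstrom $403,200; Dube $889,700; Nwosu $236,150; Lindqvist $642,500; Vance $122,550. Sum = $2,294,100.
Rounded total matches; no reconciliation needed.

Bergstrom: $403,200; Dube: $889,700; Nwosu: $236,150; Lindqvist: $642,500; Vance: $122,550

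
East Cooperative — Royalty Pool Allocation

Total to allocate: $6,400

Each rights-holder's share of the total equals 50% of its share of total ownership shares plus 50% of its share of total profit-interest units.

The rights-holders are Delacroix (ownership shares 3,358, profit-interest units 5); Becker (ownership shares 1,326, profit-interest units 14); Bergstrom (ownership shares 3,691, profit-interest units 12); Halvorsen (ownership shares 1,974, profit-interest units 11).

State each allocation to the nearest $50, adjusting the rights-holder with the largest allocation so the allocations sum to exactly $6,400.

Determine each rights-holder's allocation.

Delacroix: $1,400 · Becker: $1,500 · Bergstrom: $2,050 · Halvorsen: $1,450

Ownership shares total 10,349; profit-interest units total 42.
Combined weights (50% ownership shares + 50% profit-interest units): Delacroix 0.2218; Becker 0.2307; Bergstrom 0.3212; Halvorsen 0.2263.
Raw shares: Delacroix 1,419.27; Becker 1,476.68; Bergstrom 2,055.57; Halvorsen 1,448.47.
Rounded to nearest $50: Delacroix $1,400; Becker $1,500; Bergstrom $2,050; Halvorsen $1,450. Sum = $6,400.
No rounding difference to absorb.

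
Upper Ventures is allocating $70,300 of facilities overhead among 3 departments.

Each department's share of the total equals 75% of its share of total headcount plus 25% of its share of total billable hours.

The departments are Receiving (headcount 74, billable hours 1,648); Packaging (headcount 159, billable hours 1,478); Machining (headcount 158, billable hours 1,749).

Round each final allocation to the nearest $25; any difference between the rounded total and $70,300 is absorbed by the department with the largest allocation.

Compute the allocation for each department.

Headcount total 391; billable hours total 4,875.
Composite weights (75% headcount + 25% billable hours): Receiving 0.2265; Packaging 0.3808; Machining 0.3928.
Pro-rata amounts: Receiving 15,919.90; Packaging 26,768.98; Machining 27,611.12.
Rounded to nearest $25: Receiving $15,925; Packaging $26,775; Machining $27,600. Sum = $70,300.
Rounded total matches; no reconciliation needed.

Receiving: $15,925; Packaging: $26,775; Machining: $27,600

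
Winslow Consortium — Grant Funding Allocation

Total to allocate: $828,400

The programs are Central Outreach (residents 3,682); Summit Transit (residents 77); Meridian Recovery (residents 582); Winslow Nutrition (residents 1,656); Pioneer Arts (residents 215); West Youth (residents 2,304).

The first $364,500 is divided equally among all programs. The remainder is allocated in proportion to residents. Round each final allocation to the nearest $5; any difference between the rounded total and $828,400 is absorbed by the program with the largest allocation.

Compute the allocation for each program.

Central Outreach: $261,320 | Summit Transit: $64,945 | Meridian Recovery: $92,455 | Winslow Nutrition: $150,960 | Pioneer Arts: $72,460 | West Youth: $186,260

$364,500 shared equally gives $60,750 per program.
Remainder $463,900 by residents (total 8,516): Central Outreach 200,573.02 → $200,575; Summit Transit 4,194.49 → $4,195; Meridian Recovery 31,703.83 → $31,705; Winslow Nutrition 90,208.83 → $90,210; Pioneer Arts 11,711.90 → $11,710; West Youth 125,507.94 → $125,510.
Rounding difference −$5 on remainder applied to Central Outreach.
Totals: Central Outreach $60,750 + $200,570 = $261,320; Summit Transit $60,750 + $4,195 = $64,945; Meridian Recovery $60,750 + $31,705 = $92,455; Winslow Nutrition $60,750 + $90,210 = $150,960; Pioneer Arts $60,750 + $11,710 = $72,460; West Youth $60,750 + $125,510 = $186,260.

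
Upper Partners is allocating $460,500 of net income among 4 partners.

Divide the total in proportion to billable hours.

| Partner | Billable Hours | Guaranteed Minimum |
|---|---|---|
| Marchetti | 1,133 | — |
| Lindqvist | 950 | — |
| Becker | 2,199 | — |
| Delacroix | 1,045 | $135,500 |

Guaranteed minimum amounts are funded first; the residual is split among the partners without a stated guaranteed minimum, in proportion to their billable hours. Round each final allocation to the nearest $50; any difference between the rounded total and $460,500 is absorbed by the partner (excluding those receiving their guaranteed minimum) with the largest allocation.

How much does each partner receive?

Guaranteed amounts: Delacroix $135,500. Balance $325,000.
Balance split over remaining billable hours 4,282: Marchetti 85,993.69 → $86,000; Lindqvist 72,104.16 → $72,100; Becker 166,902.15 → $166,900.

Marchetti: $86,000; Lindqvist: $72,100; Becker: $166,900; Delacroix: $135,500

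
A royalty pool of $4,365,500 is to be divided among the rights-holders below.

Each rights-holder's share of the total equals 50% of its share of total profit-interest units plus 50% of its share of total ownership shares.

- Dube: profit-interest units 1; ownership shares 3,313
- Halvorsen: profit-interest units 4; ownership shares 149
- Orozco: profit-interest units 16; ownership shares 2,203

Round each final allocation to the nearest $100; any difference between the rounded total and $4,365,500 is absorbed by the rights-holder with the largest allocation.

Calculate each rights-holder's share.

Totals — profit-interest units 21, ownership shares 5,665.
Blended shares (50% profit-interest units + 50% ownership shares): Dube 0.3162; Halvorsen 0.1084; Orozco 0.5754.
Raw shares: Dube 1,380,454.29; Halvorsen 473,172.28; Orozco 2,511,873.44.
After rounding ($100): Dube $1,380,500; Halvorsen $473,200; Orozco $2,511,900. Sum = $4,365,600.
Difference $4,365,500 − $4,365,600 = −$100 applied to largest allocation (Orozco): Orozco becomes $2,511,800.

Dube: $1,380,500; Halvorsen: $473,200; Orozco: $2,511,800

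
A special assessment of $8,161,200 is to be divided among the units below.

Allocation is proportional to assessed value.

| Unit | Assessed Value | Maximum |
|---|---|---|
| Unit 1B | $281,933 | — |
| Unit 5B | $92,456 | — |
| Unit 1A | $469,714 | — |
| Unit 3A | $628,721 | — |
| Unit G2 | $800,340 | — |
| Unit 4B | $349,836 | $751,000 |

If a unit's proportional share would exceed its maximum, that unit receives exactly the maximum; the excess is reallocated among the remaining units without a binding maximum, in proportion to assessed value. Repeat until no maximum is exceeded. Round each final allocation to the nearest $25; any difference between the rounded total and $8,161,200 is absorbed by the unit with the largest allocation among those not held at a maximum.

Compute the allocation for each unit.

Sum of assessed value: 2,623,000.
Pro-rata shares before constraints: Unit 1B 877,206.10; Unit 5B 287,667.52; Unit 1A 1,461,467.75; Unit 3A 1,956,201.99; Unit G2 2,490,177.20; Unit 4B 1,088,479.44.
Held at cap: Unit 4B ($751,000); remaining pool $7,410,200 reallocated over remaining assessed value 2,273,164.
Remaining shares: Unit 1B 919,062.56 → $919,075; Unit 5B 301,393.76 → $301,400; Unit 1A 1,531,202.62 → $1,531,200; Unit 3A 2,049,543.44 → $2,049,550; Unit G2 2,608,997.62 → $2,609,000.
Rounding difference −$25 applied to Unit G2 → $2,608,975.

Unit 1B: $919,075; Unit 5B: $301,400; Unit 1A: $1,531,200; Unit 3A: $2,049,550; Unit G2: $2,608,975; Unit 4B: $751,000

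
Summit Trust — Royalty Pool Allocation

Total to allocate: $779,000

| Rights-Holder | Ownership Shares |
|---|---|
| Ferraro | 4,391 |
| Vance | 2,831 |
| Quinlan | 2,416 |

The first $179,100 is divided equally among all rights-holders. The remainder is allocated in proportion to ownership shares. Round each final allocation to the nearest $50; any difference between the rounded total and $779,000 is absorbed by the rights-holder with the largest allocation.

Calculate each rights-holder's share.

Equal tier: $179,100 ÷ 3 = $59,700 apiece.
Remainder $599,900 by ownership shares (total 9,638): Ferraro 273,309.91 → $273,300; Vance 176,210.51 → $176,200; Quinlan 150,379.58 → $150,400.
Totals: Ferraro $59,700 + $273,300 = $333,000; Vance $59,700 + $176,200 = $235,900; Quinlan $59,700 + $150,400 = $210,100.

Ferraro: $333,000 | Vance: $235,900 | Quinlan: $210,100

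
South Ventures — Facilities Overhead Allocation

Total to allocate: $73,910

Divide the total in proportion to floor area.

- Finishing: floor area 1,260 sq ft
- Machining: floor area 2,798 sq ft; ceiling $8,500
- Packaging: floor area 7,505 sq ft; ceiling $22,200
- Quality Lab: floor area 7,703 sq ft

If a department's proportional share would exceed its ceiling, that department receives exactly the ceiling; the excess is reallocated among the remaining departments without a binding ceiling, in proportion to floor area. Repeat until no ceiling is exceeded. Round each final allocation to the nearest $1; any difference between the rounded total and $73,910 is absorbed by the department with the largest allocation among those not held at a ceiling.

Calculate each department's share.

Finishing: $6,074 | Machining: $8,500 | Packaging: $22,200 | Quality Lab: $37,136

Combined floor area = 19,266.
Proportional shares (ignoring caps): Finishing 4,833.73; Machining 10,733.94; Packaging 28,791.37; Quality Lab 29,550.96.
Capped: Machining ($8,500), Packaging ($22,200); remaining pool $43,210 reallocated over remaining floor area 8,963.
Shares after redistribution: Finishing 6,074.37 → $6,074; Quality Lab 37,135.63 → $37,136.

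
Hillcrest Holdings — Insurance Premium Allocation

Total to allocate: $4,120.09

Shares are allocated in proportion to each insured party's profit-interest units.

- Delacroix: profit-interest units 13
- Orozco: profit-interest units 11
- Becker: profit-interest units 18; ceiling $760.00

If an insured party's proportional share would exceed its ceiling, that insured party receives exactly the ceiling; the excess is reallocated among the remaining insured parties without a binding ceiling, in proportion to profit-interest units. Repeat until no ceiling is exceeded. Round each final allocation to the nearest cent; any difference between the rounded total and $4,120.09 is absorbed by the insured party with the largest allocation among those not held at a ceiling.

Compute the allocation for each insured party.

Delacroix: $1,820.05 | Orozco: $1,540.04 | Becker: $760.00

Profit-interest units total: 42.
Pro-rata shares before constraints: Delacroix 1,275.2660; Orozco 1,079.0712; Becker 1,765.7529.
Cap binds for Becker ($760.00); balance $3,360.09 reallocated over remaining profit-interest units 24.
Redistributed shares: Delacroix 1,820.0487 → $1,820.05; Orozco 1,540.0412 → $1,540.04.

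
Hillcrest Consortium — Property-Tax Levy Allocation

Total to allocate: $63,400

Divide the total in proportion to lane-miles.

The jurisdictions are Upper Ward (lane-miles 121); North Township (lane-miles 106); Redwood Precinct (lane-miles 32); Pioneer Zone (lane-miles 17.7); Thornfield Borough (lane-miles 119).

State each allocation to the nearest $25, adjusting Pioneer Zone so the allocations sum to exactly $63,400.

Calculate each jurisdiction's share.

Total lane-miles = 395.7.
Unrounded shares: Upper Ward 121/395.7 × $63,400 = 19,386.91; North Township 106/395.7 × $63,400 = 16,983.57; Redwood Precinct 32/395.7 × $63,400 = 5,127.12; Pioneer Zone 17.7/395.7 × $63,400 = 2,835.94; Thornfield Borough 119/395.7 × $63,400 = 19,066.46.
At nearest $25: Upper Ward $19,375; North Township $16,975; Redwood Precinct $5,125; Pioneer Zone $2,825; Thornfield Borough $19,075. Sum = $63,375.
Difference $63,400 − $63,375 = +$25 applied to Pioneer Zone: Pioneer Zone becomes $2,850.

Upper Ward: $19,375 · North Township: $16,975 · Redwood Precinct: $5,125 · Pioneer Zone: $2,850 · Thornfield Borough: $19,075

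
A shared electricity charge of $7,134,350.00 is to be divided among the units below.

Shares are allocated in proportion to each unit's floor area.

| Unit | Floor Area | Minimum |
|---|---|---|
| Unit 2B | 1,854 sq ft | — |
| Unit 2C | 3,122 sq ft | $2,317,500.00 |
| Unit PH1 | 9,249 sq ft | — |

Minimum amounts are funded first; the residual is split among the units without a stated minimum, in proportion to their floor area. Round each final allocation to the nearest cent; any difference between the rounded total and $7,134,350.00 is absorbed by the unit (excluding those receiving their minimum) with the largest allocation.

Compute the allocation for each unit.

Guaranteed amounts: Unit 2C $2,317,500.00. Remaining pool $4,816,850.00.
Remaining pool split over remaining floor area 11,103: Unit 2B 804,326.7495 → $804,326.75; Unit PH1 4,012,523.2505 → $4,012,523.25.

Unit 2B: $804,326.75 | Unit 2C: $2,317,500.00 | Unit PH1: $4,012,523.25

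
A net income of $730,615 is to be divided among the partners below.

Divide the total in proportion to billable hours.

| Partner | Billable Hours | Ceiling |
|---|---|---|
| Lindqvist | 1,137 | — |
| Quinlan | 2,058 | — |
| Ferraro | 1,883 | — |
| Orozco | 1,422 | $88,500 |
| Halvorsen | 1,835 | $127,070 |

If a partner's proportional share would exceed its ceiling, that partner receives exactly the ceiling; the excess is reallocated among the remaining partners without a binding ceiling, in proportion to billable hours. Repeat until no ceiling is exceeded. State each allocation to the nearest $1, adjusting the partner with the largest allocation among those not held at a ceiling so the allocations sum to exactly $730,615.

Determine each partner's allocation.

Lindqvist: $115,322; Quinlan: $208,736; Ferraro: $190,987; Orozco: $88,500; Halvorsen: $127,070

Billable hours total: 8,335.
Pro-rata shares before constraints: Lindqvist 99,665.18; Quinlan 180,396.60; Ferraro 165,056.75; Orozco 124,647.21; Halvorsen 160,849.25.
Cap binds for Orozco ($88,500), Halvorsen ($127,070); remaining pool $515,045 reallocated over remaining billable hours 5,078.
Shares after redistribution: Lindqvist 115,322.21 → $115,322; Quinlan 208,736.24 → $208,736; Ferraro 190,986.56 → $190,987.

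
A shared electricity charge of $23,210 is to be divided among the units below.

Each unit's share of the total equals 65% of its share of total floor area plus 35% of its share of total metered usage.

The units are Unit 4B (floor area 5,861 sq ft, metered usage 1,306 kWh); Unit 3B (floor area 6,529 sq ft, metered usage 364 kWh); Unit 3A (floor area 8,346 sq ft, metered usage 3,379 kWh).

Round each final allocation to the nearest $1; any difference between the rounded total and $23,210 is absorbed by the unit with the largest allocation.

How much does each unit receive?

Floor area total 20,736; metered usage total 5,049.
Combined weights (65% floor area + 35% metered usage): Unit 4B 0.2743; Unit 3B 0.2299; Unit 3A 0.4959.
Raw shares: Unit 4B 6,365.44; Unit 3B 5,335.83; Unit 3A 11,508.72.
After rounding ($1): Unit 4B $6,365; Unit 3B $5,336; Unit 3A $11,509. Sum = $23,210.
No rounding difference to absorb.

Unit 4B: $6,365; Unit 3B: $5,336; Unit 3A: $11,509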